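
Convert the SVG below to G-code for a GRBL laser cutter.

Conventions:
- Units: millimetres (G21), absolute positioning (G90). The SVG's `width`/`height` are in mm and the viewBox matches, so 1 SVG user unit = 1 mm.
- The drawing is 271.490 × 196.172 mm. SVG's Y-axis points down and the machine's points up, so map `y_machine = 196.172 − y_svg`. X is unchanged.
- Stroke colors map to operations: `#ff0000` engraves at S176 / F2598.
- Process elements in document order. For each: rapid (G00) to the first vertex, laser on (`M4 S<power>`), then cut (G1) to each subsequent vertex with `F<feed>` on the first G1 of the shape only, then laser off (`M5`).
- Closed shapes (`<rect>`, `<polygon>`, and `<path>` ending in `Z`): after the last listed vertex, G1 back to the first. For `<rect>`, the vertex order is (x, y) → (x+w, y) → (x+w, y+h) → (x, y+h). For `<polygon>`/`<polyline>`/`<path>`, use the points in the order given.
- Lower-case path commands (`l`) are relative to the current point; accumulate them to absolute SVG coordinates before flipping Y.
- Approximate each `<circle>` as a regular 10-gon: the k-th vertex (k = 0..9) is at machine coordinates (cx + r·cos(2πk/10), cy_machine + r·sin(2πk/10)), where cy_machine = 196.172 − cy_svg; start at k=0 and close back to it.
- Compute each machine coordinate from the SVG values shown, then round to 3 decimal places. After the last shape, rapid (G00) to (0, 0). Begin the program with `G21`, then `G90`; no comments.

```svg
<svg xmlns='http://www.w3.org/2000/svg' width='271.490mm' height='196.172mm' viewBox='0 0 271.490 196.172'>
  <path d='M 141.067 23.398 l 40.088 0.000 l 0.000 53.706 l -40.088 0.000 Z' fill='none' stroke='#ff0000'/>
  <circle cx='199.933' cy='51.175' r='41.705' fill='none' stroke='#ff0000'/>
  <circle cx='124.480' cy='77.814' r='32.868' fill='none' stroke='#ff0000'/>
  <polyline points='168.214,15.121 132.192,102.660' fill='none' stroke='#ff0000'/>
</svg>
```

1 u = 1 mm; y_m = 196.172 − y.

[1] `<path>` rectangle, #ff0000→engrave S176 F2598: (141.067,172.774) → (181.155,172.774) → (181.155,119.068) → (141.067,119.068) → (141.067,172.774) (closed)

[2] `<circle>` circle, #ff0000→engrave S176 F2598: (241.638,144.997) → (233.673,169.511) → (212.821,184.661) → (187.045,184.661) → (166.193,169.511) → (158.228,144.997) → (166.193,120.483) → (187.045,105.333) → (212.821,105.333) → (233.673,120.483) → (241.638,144.997) (closed)

[3] `<circle>` circle, #ff0000→engrave S176 F2598: (157.348,118.358) → (151.071,137.677) → (134.637,149.617) → (114.323,149.617) → (97.889,137.677) → (91.612,118.358) → (97.889,99.039) → (114.323,87.099) → (134.637,87.099) → (151.071,99.039) → (157.348,118.358) (closed)

[4] `<polyline>` line segment, #ff0000→engrave S176 F2598: (168.214,181.051) → (132.192,93.512)

G21
G90
G00 X141.067 Y172.774
M4 S176
G1 X181.155 Y172.774 F2598
G1 X181.155 Y119.068
G1 X141.067 Y119.068
G1 X141.067 Y172.774
M5
G00 X241.638 Y144.997
M4 S176
G1 X233.673 Y169.511 F2598
G1 X212.821 Y184.661
G1 X187.045 Y184.661
G1 X166.193 Y169.511
G1 X158.228 Y144.997
G1 X166.193 Y120.483
G1 X187.045 Y105.333
G1 X212.821 Y105.333
G1 X233.673 Y120.483
G1 X241.638 Y144.997
M5
G00 X157.348 Y118.358
M4 S176
G1 X151.071 Y137.677 F2598
G1 X134.637 Y149.617
G1 X114.323 Y149.617
G1 X97.889 Y137.677
G1 X91.612 Y118.358
G1 X97.889 Y99.039
G1 X114.323 Y87.099
G1 X134.637 Y87.099
G1 X151.071 Y99.039
G1 X157.348 Y118.358
M5
G00 X168.214 Y181.051
M4 S176
G1 X132.192 Y93.512 F2598
M5
G00 X0.000 Y0.000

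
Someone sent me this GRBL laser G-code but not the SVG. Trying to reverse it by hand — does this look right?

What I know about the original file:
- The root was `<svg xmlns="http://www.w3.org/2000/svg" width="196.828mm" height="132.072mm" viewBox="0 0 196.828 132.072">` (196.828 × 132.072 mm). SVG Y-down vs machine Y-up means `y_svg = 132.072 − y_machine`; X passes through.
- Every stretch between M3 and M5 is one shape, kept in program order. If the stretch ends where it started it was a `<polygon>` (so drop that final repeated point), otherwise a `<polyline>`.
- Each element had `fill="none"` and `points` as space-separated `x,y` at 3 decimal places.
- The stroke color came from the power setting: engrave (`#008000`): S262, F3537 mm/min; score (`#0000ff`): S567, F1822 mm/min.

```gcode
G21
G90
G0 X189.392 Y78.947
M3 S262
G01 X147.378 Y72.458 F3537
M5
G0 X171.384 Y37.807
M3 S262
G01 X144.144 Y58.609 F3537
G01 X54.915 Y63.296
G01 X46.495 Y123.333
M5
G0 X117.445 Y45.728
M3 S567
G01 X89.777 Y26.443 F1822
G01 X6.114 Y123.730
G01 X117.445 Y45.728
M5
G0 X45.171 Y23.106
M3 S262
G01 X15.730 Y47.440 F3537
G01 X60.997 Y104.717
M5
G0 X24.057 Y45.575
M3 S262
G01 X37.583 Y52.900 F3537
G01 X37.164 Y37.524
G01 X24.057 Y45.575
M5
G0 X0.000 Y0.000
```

<svg xmlns="http://www.w3.org/2000/svg" width="196.828mm" height="132.072mm" viewBox="0 0 196.828 132.072">
  <polyline points="189.392,53.125 147.378,59.614" fill="none" stroke="#008000"/>
  <polyline points="171.384,94.265 144.144,73.463 54.915,68.776 46.495,8.739" fill="none" stroke="#008000"/>
  <polygon points="117.445,86.344 89.777,105.629 6.114,8.342" fill="none" stroke="#0000ff"/>
  <polyline points="45.171,108.966 15.730,84.632 60.997,27.355" fill="none" stroke="#008000"/>
  <polygon points="24.057,86.497 37.583,79.172 37.164,94.548" fill="none" stroke="#008000"/>
</svg>

Machine Y-up, SVG Y-down with viewBox height 132.072, so y_svg = 132.072 − y_machine; X carries over.

Run 1: power S262 maps to stroke `#008000` (engrave). The run is open, so emit a `<polyline>` with points (Y-flipped): 189.392,53.125 147.378,59.614.

Run 2: S262 ⇒ engrave layer `#008000`. The run is open, so emit a `<polyline>` with points (Y-flipped): 171.384,94.265 144.144,73.463 54.915,68.776 46.495,8.739.

Run 3: power S567 maps to stroke `#0000ff` (score). The run returns to its start, so emit a `<polygon>` with points (Y-flipped): 117.445,86.344 89.777,105.629 6.114,8.342.

Run 4: the run's S262 means `#008000` (engrave). The run is open, so emit a `<polyline>` with points (Y-flipped): 45.171,108.966 15.730,84.632 60.997,27.355.

Run 5: the run's S262 means `#008000` (engrave). The run returns to its start, so emit a `<polygon>` with points (Y-flipped): 24.057,86.497 37.583,79.172 37.164,94.548.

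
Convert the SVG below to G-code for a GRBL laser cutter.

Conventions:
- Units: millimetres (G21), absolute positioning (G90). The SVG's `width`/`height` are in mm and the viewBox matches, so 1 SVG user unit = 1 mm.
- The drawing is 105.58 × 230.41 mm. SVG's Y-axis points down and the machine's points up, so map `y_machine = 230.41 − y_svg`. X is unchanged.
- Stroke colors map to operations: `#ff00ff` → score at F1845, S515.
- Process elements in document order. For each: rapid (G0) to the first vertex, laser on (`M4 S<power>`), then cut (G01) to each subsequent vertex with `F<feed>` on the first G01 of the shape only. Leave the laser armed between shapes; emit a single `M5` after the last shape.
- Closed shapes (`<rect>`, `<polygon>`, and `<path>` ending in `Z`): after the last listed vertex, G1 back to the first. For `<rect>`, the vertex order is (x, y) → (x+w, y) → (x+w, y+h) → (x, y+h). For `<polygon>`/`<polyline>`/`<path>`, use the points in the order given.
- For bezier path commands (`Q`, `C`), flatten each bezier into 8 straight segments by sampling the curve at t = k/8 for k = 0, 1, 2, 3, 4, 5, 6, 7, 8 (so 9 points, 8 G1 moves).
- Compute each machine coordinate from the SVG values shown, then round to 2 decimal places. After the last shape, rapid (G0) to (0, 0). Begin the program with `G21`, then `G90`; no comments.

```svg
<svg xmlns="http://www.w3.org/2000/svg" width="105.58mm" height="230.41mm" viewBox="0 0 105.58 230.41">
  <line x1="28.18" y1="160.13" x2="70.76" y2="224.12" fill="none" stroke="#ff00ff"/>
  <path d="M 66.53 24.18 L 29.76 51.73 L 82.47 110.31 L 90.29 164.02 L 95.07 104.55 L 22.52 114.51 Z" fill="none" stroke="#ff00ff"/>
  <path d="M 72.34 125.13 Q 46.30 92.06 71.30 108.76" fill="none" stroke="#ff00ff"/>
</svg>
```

viewBox `0 0 105.58 230.41` with mm width/height → 1 unit = 1 mm. Flip: y_m = 230.41 − y_svg.

**Shape 1** — `<line>` line segment, stroke `#ff00ff` → score (S515, F1845). Machine vertices: (28.18,70.28) → (70.76,6.29). Open path.

**Shape 2** — `<path>` closed polygon, stroke `#ff00ff` → score (S515, F1845). Machine vertices: (66.53,206.23) → (29.76,178.68) → (82.47,120.10) → (90.29,66.39) → (95.07,125.86) → (22.52,115.90) → (66.53,206.23). Closed: final G1 returns to the first vertex.

**Shape 3** — `<path>` quadratic bezier, stroke `#ff00ff` → score (S515, F1845). Control points (SVG): P0=(72.34,125.13), P1=(46.30,92.06), P2=(71.30,108.76); sampled at t=k/8. Machine vertices: (72.34,105.28) → (66.63,112.77) → (62.51,118.70) → (59.99,123.08) → (59.06,125.91) → (59.73,127.18) → (61.99,126.89) → (65.85,125.05) → (71.30,121.65). Open path.

G21
G90
G0 X28.18 Y70.28
M4 S515
G01 X70.76 Y6.29 F1845
G0 X66.53 Y206.23
M4 S515
G01 X29.76 Y178.68 F1845
G01 X82.47 Y120.10
G01 X90.29 Y66.39
G01 X95.07 Y125.86
G01 X22.52 Y115.90
G01 X66.53 Y206.23
G0 X72.34 Y105.28
M4 S515
G01 X66.63 Y112.77 F1845
G01 X62.51 Y118.70
G01 X59.99 Y123.08
G01 X59.06 Y125.91
G01 X59.73 Y127.18
G01 X61.99 Y126.89
G01 X65.85 Y125.05
G01 X71.30 Y121.65
M5
G0 X0.00 Y0.00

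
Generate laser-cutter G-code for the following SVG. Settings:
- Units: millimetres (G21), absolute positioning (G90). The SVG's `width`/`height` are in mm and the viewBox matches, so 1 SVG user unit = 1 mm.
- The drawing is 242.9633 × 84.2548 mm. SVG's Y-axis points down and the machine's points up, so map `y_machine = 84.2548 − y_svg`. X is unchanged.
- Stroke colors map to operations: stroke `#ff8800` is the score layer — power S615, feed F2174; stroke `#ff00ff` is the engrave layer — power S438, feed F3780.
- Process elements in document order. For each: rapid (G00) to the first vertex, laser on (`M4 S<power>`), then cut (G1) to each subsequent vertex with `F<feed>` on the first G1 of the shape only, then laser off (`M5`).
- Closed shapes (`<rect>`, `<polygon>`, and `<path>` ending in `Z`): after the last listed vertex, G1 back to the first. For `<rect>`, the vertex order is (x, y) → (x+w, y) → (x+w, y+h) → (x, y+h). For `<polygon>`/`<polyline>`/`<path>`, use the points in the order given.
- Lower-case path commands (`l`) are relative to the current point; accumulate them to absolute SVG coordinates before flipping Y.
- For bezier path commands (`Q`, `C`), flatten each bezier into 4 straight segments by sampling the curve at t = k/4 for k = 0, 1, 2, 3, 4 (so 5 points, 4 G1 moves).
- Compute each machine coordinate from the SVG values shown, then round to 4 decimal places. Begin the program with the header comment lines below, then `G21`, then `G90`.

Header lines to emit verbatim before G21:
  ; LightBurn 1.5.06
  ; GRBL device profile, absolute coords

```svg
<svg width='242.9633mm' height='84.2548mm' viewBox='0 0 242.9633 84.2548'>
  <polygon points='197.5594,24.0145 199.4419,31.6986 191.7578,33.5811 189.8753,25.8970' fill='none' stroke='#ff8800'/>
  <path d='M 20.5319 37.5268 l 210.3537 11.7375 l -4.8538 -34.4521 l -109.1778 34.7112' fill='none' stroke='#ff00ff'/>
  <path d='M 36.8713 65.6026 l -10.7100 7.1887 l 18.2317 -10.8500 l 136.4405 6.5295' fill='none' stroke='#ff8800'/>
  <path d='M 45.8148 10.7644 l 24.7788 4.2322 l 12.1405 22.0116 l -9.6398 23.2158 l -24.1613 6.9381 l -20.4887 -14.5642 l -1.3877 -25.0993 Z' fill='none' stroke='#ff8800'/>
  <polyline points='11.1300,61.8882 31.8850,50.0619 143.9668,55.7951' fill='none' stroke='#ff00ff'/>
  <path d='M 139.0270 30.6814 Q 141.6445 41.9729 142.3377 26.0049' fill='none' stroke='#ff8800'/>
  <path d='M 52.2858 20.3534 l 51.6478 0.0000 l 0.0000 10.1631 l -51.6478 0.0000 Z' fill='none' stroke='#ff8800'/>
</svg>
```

Since the viewBox matches the mm dimensions, user units are millimetres directly. The only transform is the Y-flip y_m = 84.2548 − y_svg.

Shape 1 is a regular polygon drawn with `<polygon>`. Its stroke #ff8800 means score at S615, F2174. After flipping Y the toolpath is (197.5594,60.2403) → (199.4419,52.5562) → (191.7578,50.6737) → (189.8753,58.3578) → (197.5594,60.2403), returning to the start.

Shape 2 is a open polyline drawn with `<path>`. Its stroke #ff00ff means engrave at S438, F3780. After flipping Y the toolpath is (20.5319,46.7280) → (230.8856,34.9905) → (226.0318,69.4426) → (116.8540,34.7314).

Shape 3 is a open polyline drawn with `<path>`. Its stroke #ff8800 means score at S615, F2174. After flipping Y the toolpath is (36.8713,18.6522) → (26.1613,11.4635) → (44.3930,22.3135) → (180.8335,15.7840).

Shape 4 is a regular polygon drawn with `<path>`. Its stroke #ff8800 means score at S615, F2174. After flipping Y the toolpath is (45.8148,73.4904) → (70.5936,69.2582) → (82.7341,47.2466) → (73.0943,24.0308) → (48.9330,17.0927) → (28.4443,31.6569) → (27.0566,56.7562) → (45.8148,73.4904), returning to the start.

Shape 5 is a open polyline drawn with `<polyline>`. Its stroke #ff00ff means engrave at S438, F3780. After flipping Y the toolpath is (11.1300,22.3666) → (31.8850,34.1929) → (143.9668,28.4597).

Shape 6 is a quadratic bezier drawn with `<path>`. Its stroke #ff8800 means score at S615, F2174. After flipping Y the toolpath is (139.0270,53.5734) → (140.2155,49.6314) → (141.1634,49.0968) → (141.8708,51.9696) → (142.3377,58.2499).

Shape 7 is a rectangle drawn with `<path>`. Its stroke #ff8800 means score at S615, F2174. After flipping Y the toolpath is (52.2858,63.9014) → (103.9336,63.9014) → (103.9336,53.7383) → (52.2858,53.7383) → (52.2858,63.9014), returning to the start.

; LightBurn 1.5.06
; GRBL device profile, absolute coords
G21
G90
G00 X197.5594 Y60.2403
M4 S615
G1 X199.4419 Y52.5562 F2174
G1 X191.7578 Y50.6737
G1 X189.8753 Y58.3578
G1 X197.5594 Y60.2403
M5
G00 X20.5319 Y46.7280
M4 S438
G1 X230.8856 Y34.9905 F3780
G1 X226.0318 Y69.4426
G1 X116.8540 Y34.7314
M5
G00 X36.8713 Y18.6522
M4 S615
G1 X26.1613 Y11.4635 F2174
G1 X44.3930 Y22.3135
G1 X180.8335 Y15.7840
M5
G00 X45.8148 Y73.4904
M4 S615
G1 X70.5936 Y69.2582 F2174
G1 X82.7341 Y47.2466
G1 X73.0943 Y24.0308
G1 X48.9330 Y17.0927
G1 X28.4443 Y31.6569
G1 X27.0566 Y56.7562
G1 X45.8148 Y73.4904
M5
G00 X11.1300 Y22.3666
M4 S438
G1 X31.8850 Y34.1929 F3780
G1 X143.9668 Y28.4597
M5
G00 X139.0270 Y53.5734
M4 S615
G1 X140.2155 Y49.6314 F2174
G1 X141.1634 Y49.0968
G1 X141.8708 Y51.9696
G1 X142.3377 Y58.2499
M5
G00 X52.2858 Y63.9014
M4 S615
G1 X103.9336 Y63.9014 F2174
G1 X103.9336 Y53.7383
G1 X52.2858 Y53.7383
G1 X52.2858 Y63.9014
M5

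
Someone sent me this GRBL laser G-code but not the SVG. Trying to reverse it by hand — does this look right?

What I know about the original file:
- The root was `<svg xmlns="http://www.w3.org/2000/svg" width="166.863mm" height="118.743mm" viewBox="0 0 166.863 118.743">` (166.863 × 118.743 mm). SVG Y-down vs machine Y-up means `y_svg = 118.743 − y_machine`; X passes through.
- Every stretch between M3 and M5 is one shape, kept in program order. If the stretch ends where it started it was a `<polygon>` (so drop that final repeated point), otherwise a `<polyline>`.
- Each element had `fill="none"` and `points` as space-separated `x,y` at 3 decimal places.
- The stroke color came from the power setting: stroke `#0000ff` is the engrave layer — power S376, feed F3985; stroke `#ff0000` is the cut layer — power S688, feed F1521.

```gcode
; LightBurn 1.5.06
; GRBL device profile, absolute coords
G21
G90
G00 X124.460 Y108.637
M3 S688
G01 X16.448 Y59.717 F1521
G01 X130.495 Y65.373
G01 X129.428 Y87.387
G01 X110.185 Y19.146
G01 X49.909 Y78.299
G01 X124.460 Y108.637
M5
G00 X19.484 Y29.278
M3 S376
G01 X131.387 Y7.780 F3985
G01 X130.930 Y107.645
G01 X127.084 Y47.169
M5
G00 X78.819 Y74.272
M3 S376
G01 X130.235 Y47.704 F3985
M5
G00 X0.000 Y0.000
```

Each laser-on run becomes one SVG element. Flip Y back into SVG space with y_svg = 118.743 − y_machine.

Run 1: the run's S688 means `#ff0000` (cut). The run returns to its start, so emit a `<polygon>` with points (Y-flipped): 124.460,10.106 16.448,59.026 130.495,53.370 129.428,31.356 110.185,99.597 49.909,40.444.

Run 2: S376 ⇒ engrave layer `#0000ff`. The run is open, so emit a `<polyline>` with points (Y-flipped): 19.484,89.465 131.387,110.963 130.930,11.098 127.084,71.574.

Run 3: the run's S376 means `#0000ff` (engrave). The run is open, so emit a `<polyline>` with points (Y-flipped): 78.819,44.471 130.235,71.039.

<svg xmlns="http://www.w3.org/2000/svg" width="166.863mm" height="118.743mm" viewBox="0 0 166.863 118.743">
  <polygon points="124.460,10.106 16.448,59.026 130.495,53.370 129.428,31.356 110.185,99.597 49.909,40.444" fill="none" stroke="#ff0000"/>
  <polyline points="19.484,89.465 131.387,110.963 130.930,11.098 127.084,71.574" fill="none" stroke="#0000ff"/>
  <polyline points="78.819,44.471 130.235,71.039" fill="none" stroke="#0000ff"/>
</svg>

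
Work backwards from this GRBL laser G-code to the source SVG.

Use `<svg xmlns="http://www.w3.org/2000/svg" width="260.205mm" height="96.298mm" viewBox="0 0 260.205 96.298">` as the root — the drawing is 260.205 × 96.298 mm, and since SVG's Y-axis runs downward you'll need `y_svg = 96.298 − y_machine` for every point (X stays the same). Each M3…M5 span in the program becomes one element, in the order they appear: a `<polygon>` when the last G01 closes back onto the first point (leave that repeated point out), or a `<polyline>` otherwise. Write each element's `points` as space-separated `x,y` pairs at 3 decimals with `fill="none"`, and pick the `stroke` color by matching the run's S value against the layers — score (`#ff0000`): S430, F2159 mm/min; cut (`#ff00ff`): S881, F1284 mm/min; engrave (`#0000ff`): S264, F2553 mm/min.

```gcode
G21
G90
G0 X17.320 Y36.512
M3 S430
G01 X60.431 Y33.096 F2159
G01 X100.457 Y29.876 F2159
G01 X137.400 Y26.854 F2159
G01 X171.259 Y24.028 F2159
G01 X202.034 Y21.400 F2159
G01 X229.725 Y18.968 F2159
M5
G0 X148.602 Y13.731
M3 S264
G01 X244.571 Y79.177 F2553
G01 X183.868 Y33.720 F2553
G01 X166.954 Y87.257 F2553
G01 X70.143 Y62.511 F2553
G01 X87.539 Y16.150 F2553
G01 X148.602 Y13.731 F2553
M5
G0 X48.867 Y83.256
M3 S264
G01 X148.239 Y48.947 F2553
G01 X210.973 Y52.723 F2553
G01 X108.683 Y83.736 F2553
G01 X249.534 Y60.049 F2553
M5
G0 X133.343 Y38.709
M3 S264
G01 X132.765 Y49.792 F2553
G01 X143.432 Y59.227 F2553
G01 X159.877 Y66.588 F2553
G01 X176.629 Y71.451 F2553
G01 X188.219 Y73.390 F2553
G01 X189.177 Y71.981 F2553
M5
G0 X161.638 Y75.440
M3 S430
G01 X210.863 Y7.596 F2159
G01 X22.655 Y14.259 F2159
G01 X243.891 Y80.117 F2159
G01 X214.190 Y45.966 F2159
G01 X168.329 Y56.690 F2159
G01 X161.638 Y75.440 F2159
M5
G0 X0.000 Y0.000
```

<svg xmlns="http://www.w3.org/2000/svg" width="260.205mm" height="96.298mm" viewBox="0 0 260.205 96.298">
  <polyline points="17.320,59.786 60.431,63.202 100.457,66.422 137.400,69.444 171.259,72.270 202.034,74.898 229.725,77.330" fill="none" stroke="#ff0000"/>
  <polygon points="148.602,82.567 244.571,17.121 183.868,62.578 166.954,9.041 70.143,33.787 87.539,80.148" fill="none" stroke="#0000ff"/>
  <polyline points="48.867,13.042 148.239,47.351 210.973,43.575 108.683,12.562 249.534,36.249" fill="none" stroke="#0000ff"/>
  <polyline points="133.343,57.589 132.765,46.506 143.432,37.071 159.877,29.710 176.629,24.847 188.219,22.908 189.177,24.317" fill="none" stroke="#0000ff"/>
  <polygon points="161.638,20.858 210.863,88.702 22.655,82.039 243.891,16.181 214.190,50.332 168.329,39.608" fill="none" stroke="#ff0000"/>
</svg>

Machine Y-up, SVG Y-down with viewBox height 96.298, so y_svg = 96.298 − y_machine; X carries over.

Run 1: the run's S430 means `#ff0000` (score). The run is open, so emit a `<polyline>` with points (Y-flipped): 17.320,59.786 60.431,63.202 100.457,66.422 137.400,69.444 171.259,72.270 202.034,74.898 229.725,77.330.

Run 2: power S264 maps to stroke `#0000ff` (engrave). The run returns to its start, so emit a `<polygon>` with points (Y-flipped): 148.602,82.567 244.571,17.121 183.868,62.578 166.954,9.041 70.143,33.787 87.539,80.148.

Run 3: S264 ⇒ engrave layer `#0000ff`. The run is open, so emit a `<polyline>` with points (Y-flipped): 48.867,13.042 148.239,47.351 210.973,43.575 108.683,12.562 249.534,36.249.

Run 4: S264 ⇒ engrave layer `#0000ff`. The run is open, so emit a `<polyline>` with points (Y-flipped): 133.343,57.589 132.765,46.506 143.432,37.071 159.877,29.710 176.629,24.847 188.219,22.908 189.177,24.317.

Run 5: power S430 maps to stroke `#ff0000` (score). The run returns to its start, so emit a `<polygon>` with points (Y-flipped): 161.638,20.858 210.863,88.702 22.655,82.039 243.891,16.181 214.190,50.332 168.329,39.608.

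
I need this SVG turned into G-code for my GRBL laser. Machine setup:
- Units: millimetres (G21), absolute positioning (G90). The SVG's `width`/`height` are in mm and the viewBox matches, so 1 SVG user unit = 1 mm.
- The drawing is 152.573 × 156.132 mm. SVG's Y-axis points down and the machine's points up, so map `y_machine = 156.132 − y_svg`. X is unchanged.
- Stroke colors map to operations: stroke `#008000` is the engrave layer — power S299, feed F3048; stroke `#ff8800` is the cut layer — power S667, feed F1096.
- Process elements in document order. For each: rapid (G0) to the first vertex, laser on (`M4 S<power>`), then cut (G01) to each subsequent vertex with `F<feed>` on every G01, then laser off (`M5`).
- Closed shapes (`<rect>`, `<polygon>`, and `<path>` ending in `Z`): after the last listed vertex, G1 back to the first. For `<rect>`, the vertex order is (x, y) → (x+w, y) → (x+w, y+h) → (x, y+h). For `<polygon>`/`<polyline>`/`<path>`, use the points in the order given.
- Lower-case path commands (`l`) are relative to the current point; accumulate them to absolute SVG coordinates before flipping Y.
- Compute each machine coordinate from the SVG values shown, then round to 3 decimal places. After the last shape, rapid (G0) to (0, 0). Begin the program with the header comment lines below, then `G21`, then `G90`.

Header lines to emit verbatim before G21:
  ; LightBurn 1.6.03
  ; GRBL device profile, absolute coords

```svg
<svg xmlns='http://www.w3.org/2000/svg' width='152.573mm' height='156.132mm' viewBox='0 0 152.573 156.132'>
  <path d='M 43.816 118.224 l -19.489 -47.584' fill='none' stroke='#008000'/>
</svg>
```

; LightBurn 1.6.03
; GRBL device profile, absolute coords
G21
G90
G0 X43.816 Y37.908
M4 S299
G01 X24.327 Y85.492 F3048
M5
G0 X0.000 Y0.000

Since the viewBox matches the mm dimensions, user units are millimetres directly. The only transform is the Y-flip y_m = 156.132 − y_svg.

Shape 1 is a line segment drawn with `<path>`. Its stroke #008000 means engrave at S299, F3048. After flipping Y the toolpath is (43.816,37.908) → (24.327,85.492).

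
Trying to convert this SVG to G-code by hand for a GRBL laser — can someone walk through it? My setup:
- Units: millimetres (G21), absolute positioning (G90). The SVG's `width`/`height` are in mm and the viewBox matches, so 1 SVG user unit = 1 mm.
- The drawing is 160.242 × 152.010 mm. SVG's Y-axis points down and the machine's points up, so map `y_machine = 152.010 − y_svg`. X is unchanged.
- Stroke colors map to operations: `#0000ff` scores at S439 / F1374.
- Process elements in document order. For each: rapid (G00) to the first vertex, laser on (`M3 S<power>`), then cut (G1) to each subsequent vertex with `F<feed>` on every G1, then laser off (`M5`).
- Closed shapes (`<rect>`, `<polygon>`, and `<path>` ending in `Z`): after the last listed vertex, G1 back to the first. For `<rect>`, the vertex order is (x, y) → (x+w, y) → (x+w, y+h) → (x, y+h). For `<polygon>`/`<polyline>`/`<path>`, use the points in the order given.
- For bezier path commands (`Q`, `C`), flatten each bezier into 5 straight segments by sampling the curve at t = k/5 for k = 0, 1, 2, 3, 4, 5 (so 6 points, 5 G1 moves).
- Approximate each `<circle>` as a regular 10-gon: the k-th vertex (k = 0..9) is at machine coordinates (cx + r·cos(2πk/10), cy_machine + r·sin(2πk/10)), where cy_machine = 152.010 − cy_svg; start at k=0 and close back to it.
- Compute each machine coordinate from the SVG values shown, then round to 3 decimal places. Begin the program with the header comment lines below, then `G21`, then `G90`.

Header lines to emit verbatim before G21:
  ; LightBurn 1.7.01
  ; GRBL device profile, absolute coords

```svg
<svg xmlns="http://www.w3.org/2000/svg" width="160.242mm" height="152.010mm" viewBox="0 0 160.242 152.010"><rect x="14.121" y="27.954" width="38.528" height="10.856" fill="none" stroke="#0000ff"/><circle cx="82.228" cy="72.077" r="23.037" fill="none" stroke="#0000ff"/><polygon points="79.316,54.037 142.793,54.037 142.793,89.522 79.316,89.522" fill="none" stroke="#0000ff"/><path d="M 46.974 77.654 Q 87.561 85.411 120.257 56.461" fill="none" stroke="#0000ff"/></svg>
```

; LightBurn 1.7.01
; GRBL device profile, absolute coords
G21
G90
G00 X14.121 Y124.056
M3 S439
G1 X52.649 Y124.056 F1374
G1 X52.649 Y113.200 F1374
G1 X14.121 Y113.200 F1374
G1 X14.121 Y124.056 F1374
M5
G00 X105.265 Y79.933
M3 S439
G1 X100.865 Y93.474 F1374
G1 X89.347 Y101.842 F1374
G1 X75.109 Y101.842 F1374
G1 X63.591 Y93.474 F1374
G1 X59.191 Y79.933 F1374
G1 X63.591 Y66.392 F1374
G1 X75.109 Y58.024 F1374
G1 X89.347 Y58.024 F1374
G1 X100.865 Y66.392 F1374
G1 X105.265 Y79.933 F1374
M5
G00 X79.316 Y97.973
M3 S439
G1 X142.793 Y97.973 F1374
G1 X142.793 Y62.488 F1374
G1 X79.316 Y62.488 F1374
G1 X79.316 Y97.973 F1374
M5
G00 X46.974 Y74.356
M3 S439
G1 X62.893 Y72.721 F1374
G1 X78.181 Y74.024 F1374
G1 X92.838 Y78.262 F1374
G1 X106.863 Y85.437 F1374
G1 X120.257 Y95.549 F1374
M5

Since the viewBox matches the mm dimensions, user units are millimetres directly. The only transform is the Y-flip y_m = 152.010 − y_svg.

Shape 1 is a rectangle drawn with `<rect>`. Its stroke #0000ff means score at S439, F1374. After flipping Y the toolpath is (14.121,124.056) → (52.649,124.056) → (52.649,113.200) → (14.121,113.200) → (14.121,124.056), returning to the start.

Shape 2 is a circle drawn with `<circle>`. Its stroke #0000ff means score at S439, F1374. After flipping Y the toolpath is (105.265,79.933) → (100.865,93.474) → (89.347,101.842) → (75.109,101.842) → (63.591,93.474) → (59.191,79.933) → (63.591,66.392) → (75.109,58.024) → (89.347,58.024) → (100.865,66.392) → (105.265,79.933), returning to the start.

Shape 3 is a rectangle drawn with `<polygon>`. Its stroke #0000ff means score at S439, F1374. After flipping Y the toolpath is (79.316,97.973) → (142.793,97.973) → (142.793,62.488) → (79.316,62.488) → (79.316,97.973), returning to the start.

Shape 4 is a quadratic bezier drawn with `<path>`. Its stroke #0000ff means score at S439, F1374. After flipping Y the toolpath is (46.974,74.356) → (62.893,72.721) → (78.181,74.024) → (92.838,78.262) → (106.863,85.437) → (120.257,95.549).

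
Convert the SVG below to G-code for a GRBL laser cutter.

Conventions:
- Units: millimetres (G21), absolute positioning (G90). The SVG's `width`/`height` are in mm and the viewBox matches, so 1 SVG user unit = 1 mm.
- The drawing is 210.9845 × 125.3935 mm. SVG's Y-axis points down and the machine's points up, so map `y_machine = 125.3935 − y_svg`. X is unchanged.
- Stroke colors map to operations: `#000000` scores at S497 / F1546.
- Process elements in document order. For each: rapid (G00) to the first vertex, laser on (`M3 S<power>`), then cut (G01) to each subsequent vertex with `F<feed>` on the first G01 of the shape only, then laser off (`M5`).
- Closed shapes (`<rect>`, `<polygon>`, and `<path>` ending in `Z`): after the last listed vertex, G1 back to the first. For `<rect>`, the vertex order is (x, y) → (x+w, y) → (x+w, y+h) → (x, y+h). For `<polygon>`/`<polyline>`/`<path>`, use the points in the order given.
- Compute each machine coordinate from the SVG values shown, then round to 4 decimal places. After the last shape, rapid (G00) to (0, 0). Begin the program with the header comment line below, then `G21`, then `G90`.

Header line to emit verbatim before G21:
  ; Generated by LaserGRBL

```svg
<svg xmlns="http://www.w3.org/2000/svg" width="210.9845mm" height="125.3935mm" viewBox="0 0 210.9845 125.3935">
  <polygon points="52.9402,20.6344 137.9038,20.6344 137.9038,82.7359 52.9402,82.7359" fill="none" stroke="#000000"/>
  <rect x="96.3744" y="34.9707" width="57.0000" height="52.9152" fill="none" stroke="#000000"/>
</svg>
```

; Generated by LaserGRBL
G21
G90
G00 X52.9402 Y104.7591
M3 S497
G01 X137.9038 Y104.7591 F1546
G01 X137.9038 Y42.6576
G01 X52.9402 Y42.6576
G01 X52.9402 Y104.7591
M5
G00 X96.3744 Y90.4228
M3 S497
G01 X153.3744 Y90.4228 F1546
G01 X153.3744 Y37.5076
G01 X96.3744 Y37.5076
G01 X96.3744 Y90.4228
M5
G00 X0.0000 Y0.0000

1 u = 1 mm; y_m = 125.3935 − y.

[1] `<polygon>` rectangle, #000000→score S497 F1546: (52.9402,104.7591) → (137.9038,104.7591) → (137.9038,42.6576) → (52.9402,42.6576) → (52.9402,104.7591) (closed)

[2] `<rect>` rectangle, #000000→score S497 F1546: (96.3744,90.4228) → (153.3744,90.4228) → (153.3744,37.5076) → (96.3744,37.5076) → (96.3744,90.4228) (closed)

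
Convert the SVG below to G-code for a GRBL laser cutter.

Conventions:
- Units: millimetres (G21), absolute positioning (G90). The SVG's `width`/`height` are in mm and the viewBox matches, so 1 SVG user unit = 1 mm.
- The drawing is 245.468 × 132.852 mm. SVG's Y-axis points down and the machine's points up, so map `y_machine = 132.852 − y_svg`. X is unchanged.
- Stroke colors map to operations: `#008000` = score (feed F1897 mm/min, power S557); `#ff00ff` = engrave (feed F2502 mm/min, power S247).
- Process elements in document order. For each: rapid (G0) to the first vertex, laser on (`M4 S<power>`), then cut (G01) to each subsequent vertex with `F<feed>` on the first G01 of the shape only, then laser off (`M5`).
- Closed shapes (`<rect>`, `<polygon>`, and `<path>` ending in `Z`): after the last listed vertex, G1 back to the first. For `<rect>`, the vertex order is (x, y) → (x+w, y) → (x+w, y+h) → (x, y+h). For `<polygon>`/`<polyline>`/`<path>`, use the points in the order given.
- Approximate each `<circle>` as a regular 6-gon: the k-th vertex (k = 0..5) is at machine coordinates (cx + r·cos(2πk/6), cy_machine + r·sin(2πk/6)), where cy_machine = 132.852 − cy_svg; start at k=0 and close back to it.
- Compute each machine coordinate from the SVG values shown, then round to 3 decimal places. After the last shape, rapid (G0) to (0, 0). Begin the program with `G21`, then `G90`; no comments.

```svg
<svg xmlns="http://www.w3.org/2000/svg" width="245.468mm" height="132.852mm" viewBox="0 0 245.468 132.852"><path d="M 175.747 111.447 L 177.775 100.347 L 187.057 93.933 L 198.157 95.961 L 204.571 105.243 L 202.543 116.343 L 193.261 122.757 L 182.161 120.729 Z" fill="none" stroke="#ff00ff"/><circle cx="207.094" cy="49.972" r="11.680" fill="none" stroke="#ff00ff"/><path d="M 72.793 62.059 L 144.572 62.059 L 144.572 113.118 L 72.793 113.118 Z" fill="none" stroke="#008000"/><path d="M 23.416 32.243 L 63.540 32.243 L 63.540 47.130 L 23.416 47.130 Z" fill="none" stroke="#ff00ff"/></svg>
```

viewBox `0 0 245.468 132.852` with mm width/height → 1 unit = 1 mm. Flip: y_m = 132.852 − y_svg.

**Shape 1** — `<path>` regular polygon, stroke `#ff00ff` → engrave (S247, F2502). Machine vertices: (175.747,21.405) → (177.775,32.505) → (187.057,38.919) → (198.157,36.891) → (204.571,27.609) → (202.543,16.509) → (193.261,10.095) → (182.161,12.123) → (175.747,21.405). Closed: final G1 returns to the first vertex.

**Shape 2** — `<circle>` circle, stroke `#ff00ff` → engrave (S247, F2502). Machine vertices: (218.774,82.880) → (212.934,92.995) → (201.254,92.995) → (195.414,82.880) → (201.254,72.765) → (212.934,72.765) → (218.774,82.880). Closed: final G1 returns to the first vertex.

**Shape 3** — `<path>` rectangle, stroke `#008000` → score (S557, F1897). Machine vertices: (72.793,70.793) → (144.572,70.793) → (144.572,19.734) → (72.793,19.734) → (72.793,70.793). Closed: final G1 returns to the first vertex.

**Shape 4** — `<path>` rectangle, stroke `#ff00ff` → engrave (S247, F2502). Machine vertices: (23.416,100.609) → (63.540,100.609) → (63.540,85.722) → (23.416,85.722) → (23.416,100.609). Closed: final G1 returns to the first vertex.

G21
G90
G0 X175.747 Y21.405
M4 S247
G01 X177.775 Y32.505 F2502
G01 X187.057 Y38.919
G01 X198.157 Y36.891
G01 X204.571 Y27.609
G01 X202.543 Y16.509
G01 X193.261 Y10.095
G01 X182.161 Y12.123
G01 X175.747 Y21.405
M5
G0 X218.774 Y82.880
M4 S247
G01 X212.934 Y92.995 F2502
G01 X201.254 Y92.995
G01 X195.414 Y82.880
G01 X201.254 Y72.765
G01 X212.934 Y72.765
G01 X218.774 Y82.880
M5
G0 X72.793 Y70.793
M4 S557
G01 X144.572 Y70.793 F1897
G01 X144.572 Y19.734
G01 X72.793 Y19.734
G01 X72.793 Y70.793
M5
G0 X23.416 Y100.609
M4 S247
G01 X63.540 Y100.609 F2502
G01 X63.540 Y85.722
G01 X23.416 Y85.722
G01 X23.416 Y100.609
M5
G0 X0.000 Y0.000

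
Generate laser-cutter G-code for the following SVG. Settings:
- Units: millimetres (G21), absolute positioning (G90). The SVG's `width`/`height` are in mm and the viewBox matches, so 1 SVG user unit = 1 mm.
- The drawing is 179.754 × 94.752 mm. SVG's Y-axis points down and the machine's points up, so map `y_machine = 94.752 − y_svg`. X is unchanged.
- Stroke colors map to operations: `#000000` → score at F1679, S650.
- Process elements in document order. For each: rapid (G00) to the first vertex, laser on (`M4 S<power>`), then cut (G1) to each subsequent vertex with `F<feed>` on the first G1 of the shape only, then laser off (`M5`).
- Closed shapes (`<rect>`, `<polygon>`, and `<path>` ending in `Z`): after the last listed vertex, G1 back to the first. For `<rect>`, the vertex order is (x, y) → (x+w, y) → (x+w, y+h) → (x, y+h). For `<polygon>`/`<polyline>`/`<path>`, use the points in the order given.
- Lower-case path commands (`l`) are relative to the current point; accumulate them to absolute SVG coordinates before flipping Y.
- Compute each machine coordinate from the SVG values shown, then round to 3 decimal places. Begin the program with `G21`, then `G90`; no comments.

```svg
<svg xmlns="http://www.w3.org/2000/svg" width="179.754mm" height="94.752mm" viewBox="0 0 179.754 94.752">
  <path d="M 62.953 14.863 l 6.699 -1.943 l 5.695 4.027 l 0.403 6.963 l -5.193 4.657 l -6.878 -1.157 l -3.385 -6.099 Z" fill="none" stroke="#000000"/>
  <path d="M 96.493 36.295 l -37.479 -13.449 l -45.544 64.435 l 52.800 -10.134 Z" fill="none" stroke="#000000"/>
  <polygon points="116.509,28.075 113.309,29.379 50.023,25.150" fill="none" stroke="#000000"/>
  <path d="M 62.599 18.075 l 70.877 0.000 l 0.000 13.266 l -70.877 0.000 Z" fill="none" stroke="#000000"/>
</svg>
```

G21
G90
G00 X62.953 Y79.889
M4 S650
G1 X69.652 Y81.832 F1679
G1 X75.347 Y77.805
G1 X75.750 Y70.842
G1 X70.557 Y66.185
G1 X63.679 Y67.342
G1 X60.294 Y73.441
G1 X62.953 Y79.889
M5
G00 X96.493 Y58.457
M4 S650
G1 X59.014 Y71.906 F1679
G1 X13.470 Y7.471
G1 X66.270 Y17.605
G1 X96.493 Y58.457
M5
G00 X116.509 Y66.677
M4 S650
G1 X113.309 Y65.373 F1679
G1 X50.023 Y69.602
G1 X116.509 Y66.677
M5
G00 X62.599 Y76.677
M4 S650
G1 X133.476 Y76.677 F1679
G1 X133.476 Y63.411
G1 X62.599 Y63.411
G1 X62.599 Y76.677
M5

viewBox `0 0 179.754 94.752` with mm width/height → 1 unit = 1 mm. Flip: y_m = 94.752 − y_svg.

**Shape 1** — `<path>` regular polygon, stroke `#000000` → score (S650, F1679). Machine vertices: (62.953,79.889) → (69.652,81.832) → (75.347,77.805) → (75.750,70.842) → (70.557,66.185) → (63.679,67.342) → (60.294,73.441) → (62.953,79.889). Closed: final G1 returns to the first vertex.

**Shape 2** — `<path>` closed polygon, stroke `#000000` → score (S650, F1679). Machine vertices: (96.493,58.457) → (59.014,71.906) → (13.470,7.471) → (66.270,17.605) → (96.493,58.457). Closed: final G1 returns to the first vertex.

**Shape 3** — `<polygon>` closed polygon, stroke `#000000` → score (S650, F1679). Machine vertices: (116.509,66.677) → (113.309,65.373) → (50.023,69.602) → (116.509,66.677). Closed: final G1 returns to the first vertex.

**Shape 4** — `<path>` rectangle, stroke `#000000` → score (S650, F1679). Machine vertices: (62.599,76.677) → (133.476,76.677) → (133.476,63.411) → (62.599,63.411) → (62.599,76.677). Closed: final G1 returns to the first vertex.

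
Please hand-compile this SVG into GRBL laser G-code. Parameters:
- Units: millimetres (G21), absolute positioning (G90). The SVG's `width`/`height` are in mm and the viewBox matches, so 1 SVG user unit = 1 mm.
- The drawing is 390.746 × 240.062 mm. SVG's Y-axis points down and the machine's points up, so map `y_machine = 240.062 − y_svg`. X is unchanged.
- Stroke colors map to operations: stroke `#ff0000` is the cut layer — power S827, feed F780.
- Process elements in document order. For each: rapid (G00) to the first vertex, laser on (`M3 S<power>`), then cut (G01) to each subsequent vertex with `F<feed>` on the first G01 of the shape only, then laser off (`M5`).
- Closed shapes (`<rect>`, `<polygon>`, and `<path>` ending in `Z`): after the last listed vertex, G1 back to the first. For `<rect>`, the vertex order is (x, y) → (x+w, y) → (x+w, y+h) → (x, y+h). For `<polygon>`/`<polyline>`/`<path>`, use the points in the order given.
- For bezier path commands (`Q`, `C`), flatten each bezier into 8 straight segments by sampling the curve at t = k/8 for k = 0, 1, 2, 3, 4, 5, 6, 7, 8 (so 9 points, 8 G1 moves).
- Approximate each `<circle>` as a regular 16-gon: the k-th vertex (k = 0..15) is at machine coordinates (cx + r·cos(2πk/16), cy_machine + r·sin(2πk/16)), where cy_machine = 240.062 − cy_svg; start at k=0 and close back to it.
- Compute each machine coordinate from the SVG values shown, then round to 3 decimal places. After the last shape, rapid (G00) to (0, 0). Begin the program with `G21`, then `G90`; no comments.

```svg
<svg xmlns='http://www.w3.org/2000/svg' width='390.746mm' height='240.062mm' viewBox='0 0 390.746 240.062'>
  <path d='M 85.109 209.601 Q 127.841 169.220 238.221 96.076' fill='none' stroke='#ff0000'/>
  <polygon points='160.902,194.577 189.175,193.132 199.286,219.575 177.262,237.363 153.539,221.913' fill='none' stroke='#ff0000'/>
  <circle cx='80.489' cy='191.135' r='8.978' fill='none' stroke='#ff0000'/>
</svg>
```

G21
G90
G00 X85.109 Y30.461
M3 S827
G01 X96.849 Y41.068 F780
G01 X110.703 Y52.699
G01 X126.671 Y65.354
G01 X144.753 Y79.033
G01 X164.949 Y93.735
G01 X187.259 Y109.462
G01 X211.683 Y126.212
G01 X238.221 Y143.986
M5
G00 X160.902 Y45.485
M3 S827
G01 X189.175 Y46.930 F780
G01 X199.286 Y20.487
G01 X177.262 Y2.699
G01 X153.539 Y18.149
G01 X160.902 Y45.485
M5
G00 X89.467 Y48.927
M3 S827
G01 X88.784 Y52.363 F780
G01 X86.837 Y55.275
G01 X83.925 Y57.222
G01 X80.489 Y57.905
G01 X77.053 Y57.222
G01 X74.141 Y55.275
G01 X72.194 Y52.363
G01 X71.511 Y48.927
G01 X72.194 Y45.491
G01 X74.141 Y42.579
G01 X77.053 Y40.632
G01 X80.489 Y39.949
G01 X83.925 Y40.632
G01 X86.837 Y42.579
G01 X88.784 Y45.491
G01 X89.467 Y48.927
M5
G00 X0.000 Y0.000

viewBox `0 0 390.746 240.062` with mm width/height → 1 unit = 1 mm. Flip: y_m = 240.062 − y_svg.

**Shape 1** — `<path>` quadratic bezier, stroke `#ff0000` → cut (S827, F780). Control points (SVG): P0=(85.109,209.601), P1=(127.841,169.220), P2=(238.221,96.076); sampled at t=k/8. Machine vertices: (85.109,30.461) → (96.849,41.068) → (110.703,52.699) → (126.671,65.354) → (144.753,79.033) → (164.949,93.735) → (187.259,109.462) → (211.683,126.212) → (238.221,143.986). Open path.

**Shape 2** — `<polygon>` regular polygon, stroke `#ff0000` → cut (S827, F780). Machine vertices: (160.902,45.485) → (189.175,46.930) → (199.286,20.487) → (177.262,2.699) → (153.539,18.149) → (160.902,45.485). Closed: final G1 returns to the first vertex.

**Shape 3** — `<circle>` circle, stroke `#ff0000` → cut (S827, F780). Machine vertices: (89.467,48.927) → (88.784,52.363) → (86.837,55.275) → (83.925,57.222) → (80.489,57.905) → (77.053,57.222) → (74.141,55.275) → (72.194,52.363) → (71.511,48.927) → (72.194,45.491) → (74.141,42.579) → (77.053,40.632) → (80.489,39.949) → (83.925,40.632) → (86.837,42.579) → (88.784,45.491) → (89.467,48.927). Closed: final G1 returns to the first vertex.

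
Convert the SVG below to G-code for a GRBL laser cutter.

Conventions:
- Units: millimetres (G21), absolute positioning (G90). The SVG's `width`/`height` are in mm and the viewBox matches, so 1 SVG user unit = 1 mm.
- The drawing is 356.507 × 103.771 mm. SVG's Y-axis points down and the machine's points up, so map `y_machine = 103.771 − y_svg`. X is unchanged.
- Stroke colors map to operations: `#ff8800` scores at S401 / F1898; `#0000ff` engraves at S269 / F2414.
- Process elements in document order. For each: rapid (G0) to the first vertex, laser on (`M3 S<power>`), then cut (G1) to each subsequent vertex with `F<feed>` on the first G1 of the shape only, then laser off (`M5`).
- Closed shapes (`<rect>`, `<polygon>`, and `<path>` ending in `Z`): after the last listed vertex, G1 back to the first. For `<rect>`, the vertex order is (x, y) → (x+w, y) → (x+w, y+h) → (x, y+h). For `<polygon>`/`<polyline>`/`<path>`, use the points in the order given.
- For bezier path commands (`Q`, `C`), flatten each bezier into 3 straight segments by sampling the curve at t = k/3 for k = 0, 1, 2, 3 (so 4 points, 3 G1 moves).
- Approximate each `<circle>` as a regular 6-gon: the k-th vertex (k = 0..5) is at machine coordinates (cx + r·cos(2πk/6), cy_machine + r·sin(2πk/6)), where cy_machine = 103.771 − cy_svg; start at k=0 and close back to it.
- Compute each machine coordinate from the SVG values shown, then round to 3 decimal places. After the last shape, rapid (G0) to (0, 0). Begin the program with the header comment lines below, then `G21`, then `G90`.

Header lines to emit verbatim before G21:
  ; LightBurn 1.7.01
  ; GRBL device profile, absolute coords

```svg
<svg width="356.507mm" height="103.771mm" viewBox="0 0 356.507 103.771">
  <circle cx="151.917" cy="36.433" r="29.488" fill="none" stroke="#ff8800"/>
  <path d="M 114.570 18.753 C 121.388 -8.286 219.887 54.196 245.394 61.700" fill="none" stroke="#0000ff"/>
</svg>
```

Since the viewBox matches the mm dimensions, user units are millimetres directly. The only transform is the Y-flip y_m = 103.771 − y_svg.

Shape 1 is a circle drawn with `<circle>`. Its stroke #ff8800 means score at S401, F1898. After flipping Y the toolpath is (181.405,67.338) → (166.661,92.875) → (137.173,92.875) → (122.429,67.338) → (137.173,41.801) → (166.661,41.801) → (181.405,67.338), returning to the start.

Shape 2 is a cubic bezier drawn with `<path>`. Its stroke #0000ff means engrave at S269, F2414. After flipping Y the toolpath is (114.570,85.018) → (145.849,87.568) → (201.655,62.549) → (245.394,42.071).

; LightBurn 1.7.01
; GRBL device profile, absolute coords
G21
G90
G0 X181.405 Y67.338
M3 S401
G1 X166.661 Y92.875 F1898
G1 X137.173 Y92.875
G1 X122.429 Y67.338
G1 X137.173 Y41.801
G1 X166.661 Y41.801
G1 X181.405 Y67.338
M5
G0 X114.570 Y85.018
M3 S269
G1 X145.849 Y87.568 F2414
G1 X201.655 Y62.549
G1 X245.394 Y42.071
M5
G0 X0.000 Y0.000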